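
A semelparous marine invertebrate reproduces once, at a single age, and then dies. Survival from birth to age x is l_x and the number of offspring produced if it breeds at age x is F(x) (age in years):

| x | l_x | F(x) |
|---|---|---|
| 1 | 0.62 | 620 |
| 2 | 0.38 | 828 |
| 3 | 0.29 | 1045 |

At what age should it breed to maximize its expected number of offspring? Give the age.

Expected offspring if breeding at age x = l_x × F(x):
  age 1: 0.62 × 620 = 384.400
  age 2: 0.38 × 828 = 314.640
  age 3: 0.29 × 1045 = 303.050
Maximum at age 1 (384.400).

1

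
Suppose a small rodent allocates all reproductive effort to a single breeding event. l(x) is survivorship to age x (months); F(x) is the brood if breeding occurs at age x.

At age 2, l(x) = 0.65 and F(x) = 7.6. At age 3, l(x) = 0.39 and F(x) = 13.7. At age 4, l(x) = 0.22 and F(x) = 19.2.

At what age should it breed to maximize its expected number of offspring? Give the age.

3

Expected offspring if breeding at age x = l(x) × F(x):
  age 2: 0.65 × 7.6 = 4.940
  age 3: 0.39 × 13.7 = 5.343
  age 4: 0.22 × 19.2 = 4.224
Maximum at age 3 (5.343).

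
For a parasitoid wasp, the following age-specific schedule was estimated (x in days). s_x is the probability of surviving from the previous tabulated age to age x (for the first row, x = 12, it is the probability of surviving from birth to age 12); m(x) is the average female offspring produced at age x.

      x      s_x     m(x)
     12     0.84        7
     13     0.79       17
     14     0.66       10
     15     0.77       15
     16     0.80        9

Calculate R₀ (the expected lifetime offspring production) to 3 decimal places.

Survivorship from birth: l_x = s_12·s_13·…·s_x.
  l_12 = 0.84000
  l_13 = 0.66360
  l_14 = 0.43798
  l_15 = 0.33724
  l_16 = 0.26979
R₀ = Σ l_x m(x):
  age 12: 0.84000 × 7 = 5.8800
  age 13: 0.66360 × 17 = 11.2812
  age 14: 0.43798 × 10 = 4.3798
  age 15: 0.33724 × 15 = 5.0586
  age 16: 0.26979 × 9 = 2.4281
R₀ = 5.8800 + 11.2812 + 4.3798 + 5.0586 + 2.4281 = 29.0277

29.028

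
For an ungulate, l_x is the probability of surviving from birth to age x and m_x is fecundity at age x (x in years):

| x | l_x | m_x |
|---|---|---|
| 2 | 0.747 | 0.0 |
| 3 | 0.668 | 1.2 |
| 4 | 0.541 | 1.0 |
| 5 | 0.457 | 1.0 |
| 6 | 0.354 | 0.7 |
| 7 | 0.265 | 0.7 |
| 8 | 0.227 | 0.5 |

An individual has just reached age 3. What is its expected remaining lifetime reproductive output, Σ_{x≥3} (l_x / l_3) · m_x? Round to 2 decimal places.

l_3 = 0.668. Conditional survival from age 3 to x is l_x / l_3.
  x=3: (0.668/0.668) × 1.2 = 1.2000
  x=4: (0.541/0.668) × 1.0 = 0.8099
  x=5: (0.457/0.668) × 1.0 = 0.6841
  x=6: (0.354/0.668) × 0.7 = 0.3710
  x=7: (0.265/0.668) × 0.7 = 0.2777
  x=8: (0.227/0.668) × 0.5 = 0.1699
Sum = 1.2000 + 0.8099 + 0.6841 + 0.3710 + 0.2777 + 0.1699 = 3.5126

3.51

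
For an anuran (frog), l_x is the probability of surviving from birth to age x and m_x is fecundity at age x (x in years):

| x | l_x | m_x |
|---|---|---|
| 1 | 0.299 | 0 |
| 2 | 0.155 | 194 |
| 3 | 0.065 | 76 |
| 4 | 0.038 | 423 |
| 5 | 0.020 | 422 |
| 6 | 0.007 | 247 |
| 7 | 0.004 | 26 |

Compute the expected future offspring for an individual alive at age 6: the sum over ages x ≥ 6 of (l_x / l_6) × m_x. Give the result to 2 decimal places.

l_6 = 0.007. Conditional survival from age 6 to x is l_x / l_6.
  x=6: (0.007/0.007) × 247 = 247.0000
  x=7: (0.004/0.007) × 26 = 14.8571
Sum = 247.0000 + 14.8571 = 261.8571

261.86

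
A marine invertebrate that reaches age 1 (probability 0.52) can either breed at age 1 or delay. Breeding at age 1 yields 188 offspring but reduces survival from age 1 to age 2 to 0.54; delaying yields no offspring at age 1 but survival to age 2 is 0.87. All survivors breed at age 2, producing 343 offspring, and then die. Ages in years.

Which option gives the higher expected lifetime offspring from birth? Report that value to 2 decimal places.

breed at age 1: R₀ = 0.52 × (188 + 0.54 × 343) = 0.52 × 373.2200 = 194.0744
delay to age 2: R₀ = 0.52 × (0.87 × 343) = 0.52 × 298.4100 = 155.1732
Higher: breed at age 1 (194.0744).

194.07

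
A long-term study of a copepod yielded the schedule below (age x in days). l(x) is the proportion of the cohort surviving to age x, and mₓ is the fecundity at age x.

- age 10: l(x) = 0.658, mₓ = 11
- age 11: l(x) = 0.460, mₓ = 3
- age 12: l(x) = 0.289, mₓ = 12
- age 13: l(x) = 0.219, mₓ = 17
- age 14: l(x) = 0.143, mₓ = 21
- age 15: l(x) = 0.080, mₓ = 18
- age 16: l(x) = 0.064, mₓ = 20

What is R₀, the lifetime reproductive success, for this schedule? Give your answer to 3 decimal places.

21.532

R₀ = Σ l(x) mₓ:
  age 10: 0.658 × 11 = 7.2380
  age 11: 0.460 × 3 = 1.3800
  age 12: 0.289 × 12 = 3.4680
  age 13: 0.219 × 17 = 3.7230
  age 14: 0.143 × 21 = 3.0030
  age 15: 0.080 × 18 = 1.4400
  age 16: 0.064 × 20 = 1.2800
R₀ = 7.2380 + 1.3800 + 3.4680 + 3.7230 + 3.0030 + 1.4400 + 1.2800 = 21.5320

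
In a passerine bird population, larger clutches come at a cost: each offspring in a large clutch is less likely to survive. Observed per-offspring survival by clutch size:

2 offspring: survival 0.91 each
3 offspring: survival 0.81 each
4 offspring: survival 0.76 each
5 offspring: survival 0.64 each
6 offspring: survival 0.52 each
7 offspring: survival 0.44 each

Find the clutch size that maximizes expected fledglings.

5

Expected fledglings = c × s(c):
  c=2: 2 × 0.91 = 1.820
  c=3: 3 × 0.81 = 2.430
  c=4: 4 × 0.76 = 3.040
  c=5: 5 × 0.64 = 3.200
  c=6: 6 × 0.52 = 3.120
  c=7: 7 × 0.44 = 3.080
Maximum at c = 5 (3.200 fledglings).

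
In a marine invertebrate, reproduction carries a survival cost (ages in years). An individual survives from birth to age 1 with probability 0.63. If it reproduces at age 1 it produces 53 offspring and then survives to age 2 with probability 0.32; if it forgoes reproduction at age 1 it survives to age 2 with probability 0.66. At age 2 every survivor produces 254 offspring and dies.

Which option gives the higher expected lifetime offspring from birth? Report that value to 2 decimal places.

105.61

breed at age 1: R₀ = 0.63 × (53 + 0.32 × 254) = 0.63 × 134.2800 = 84.5964
delay to age 2: R₀ = 0.63 × (0.66 × 254) = 0.63 × 167.6400 = 105.6132
Higher: delay to age 2 (105.6132).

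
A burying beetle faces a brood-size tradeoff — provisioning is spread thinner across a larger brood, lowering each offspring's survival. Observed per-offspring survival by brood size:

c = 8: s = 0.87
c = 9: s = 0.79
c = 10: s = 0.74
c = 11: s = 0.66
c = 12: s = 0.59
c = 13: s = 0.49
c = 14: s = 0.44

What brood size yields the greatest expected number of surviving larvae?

10

Expected surviving larvae = c × s(c):
  c=8: 8 × 0.87 = 6.960
  c=9: 9 × 0.79 = 7.110
  c=10: 10 × 0.74 = 7.400
  c=11: 11 × 0.66 = 7.260
  c=12: 12 × 0.59 = 7.080
  c=13: 13 × 0.49 = 6.370
  c=14: 14 × 0.44 = 6.160
Maximum at c = 10 (7.400 surviving larvae).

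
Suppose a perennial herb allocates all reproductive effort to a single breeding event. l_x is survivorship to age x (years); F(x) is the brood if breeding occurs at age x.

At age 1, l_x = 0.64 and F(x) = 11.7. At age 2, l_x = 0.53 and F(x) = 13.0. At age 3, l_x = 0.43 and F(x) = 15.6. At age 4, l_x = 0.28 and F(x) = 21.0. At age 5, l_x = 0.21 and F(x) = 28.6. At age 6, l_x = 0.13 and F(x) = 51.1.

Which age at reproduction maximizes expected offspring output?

1

Expected offspring if breeding at age x = l_x × F(x):
  age 1: 0.64 × 11.7 = 7.488
  age 2: 0.53 × 13.0 = 6.890
  age 3: 0.43 × 15.6 = 6.708
  age 4: 0.28 × 21.0 = 5.880
  age 5: 0.21 × 28.6 = 6.006
  age 6: 0.13 × 51.1 = 6.643
Maximum at age 1 (7.488).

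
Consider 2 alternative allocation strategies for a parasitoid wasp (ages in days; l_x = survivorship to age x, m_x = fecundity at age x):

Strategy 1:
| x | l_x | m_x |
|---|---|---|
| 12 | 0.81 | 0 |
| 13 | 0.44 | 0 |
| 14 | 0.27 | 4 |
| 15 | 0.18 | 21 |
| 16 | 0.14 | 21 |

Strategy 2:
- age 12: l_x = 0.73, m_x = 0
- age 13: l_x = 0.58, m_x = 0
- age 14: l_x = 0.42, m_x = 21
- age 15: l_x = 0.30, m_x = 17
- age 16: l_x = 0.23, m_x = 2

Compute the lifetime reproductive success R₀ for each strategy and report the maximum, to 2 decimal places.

14.38

Strategy 1: R₀ = 0.81×0 + 0.44×0 + 0.27×4 + 0.18×21 + 0.14×21 = 7.8000
Strategy 2: R₀ = 0.73×0 + 0.58×0 + 0.42×21 + 0.30×17 + 0.23×2 = 14.3800
Highest R₀: strategy 2 with 14.3800.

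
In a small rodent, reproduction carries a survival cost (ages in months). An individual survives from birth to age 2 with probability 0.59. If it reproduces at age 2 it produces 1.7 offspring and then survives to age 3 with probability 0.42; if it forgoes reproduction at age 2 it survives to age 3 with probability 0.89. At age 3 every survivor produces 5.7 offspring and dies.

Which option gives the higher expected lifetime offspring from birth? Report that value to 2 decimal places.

breed at age 2: R₀ = 0.59 × (1.7 + 0.42 × 5.7) = 0.59 × 4.0940 = 2.4155
delay to age 3: R₀ = 0.59 × (0.89 × 5.7) = 0.59 × 5.0730 = 2.9931
Higher: delay to age 3 (2.9931).

2.99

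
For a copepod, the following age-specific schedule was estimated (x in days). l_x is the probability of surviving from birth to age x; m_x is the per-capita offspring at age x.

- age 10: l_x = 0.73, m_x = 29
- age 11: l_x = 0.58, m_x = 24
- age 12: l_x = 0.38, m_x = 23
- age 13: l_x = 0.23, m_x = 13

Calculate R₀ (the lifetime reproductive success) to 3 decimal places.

R₀ = Σ l_x m_x:
  age 10: 0.73 × 29 = 21.1700
  age 11: 0.58 × 24 = 13.9200
  age 12: 0.38 × 23 = 8.7400
  age 13: 0.23 × 13 = 2.9900
R₀ = 21.1700 + 13.9200 + 8.7400 + 2.9900 = 46.8200

46.820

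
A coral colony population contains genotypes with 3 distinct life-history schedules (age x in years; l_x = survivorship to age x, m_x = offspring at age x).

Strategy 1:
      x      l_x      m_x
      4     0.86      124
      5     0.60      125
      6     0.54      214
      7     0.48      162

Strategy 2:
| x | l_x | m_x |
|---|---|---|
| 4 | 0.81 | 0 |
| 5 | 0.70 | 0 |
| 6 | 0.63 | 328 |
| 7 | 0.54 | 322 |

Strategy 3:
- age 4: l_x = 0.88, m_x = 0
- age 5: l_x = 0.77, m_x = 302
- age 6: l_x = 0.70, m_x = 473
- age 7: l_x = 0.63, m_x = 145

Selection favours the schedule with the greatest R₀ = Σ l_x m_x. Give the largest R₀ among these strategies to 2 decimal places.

Strategy 1: R₀ = 0.86×124 + 0.60×125 + 0.54×214 + 0.48×162 = 374.9600
Strategy 2: R₀ = 0.81×0 + 0.70×0 + 0.63×328 + 0.54×322 = 380.5200
Strategy 3: R₀ = 0.88×0 + 0.77×302 + 0.70×473 + 0.63×145 = 654.9900
Highest R₀: strategy 3 with 654.9900.

654.99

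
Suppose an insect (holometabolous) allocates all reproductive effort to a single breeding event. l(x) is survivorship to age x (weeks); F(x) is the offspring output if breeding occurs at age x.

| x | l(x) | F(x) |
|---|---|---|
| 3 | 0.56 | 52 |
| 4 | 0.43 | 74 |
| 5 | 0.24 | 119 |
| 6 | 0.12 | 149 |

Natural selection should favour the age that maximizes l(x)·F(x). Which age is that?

4

Expected offspring if breeding at age x = l(x) × F(x):
  age 3: 0.56 × 52 = 29.120
  age 4: 0.43 × 74 = 31.820
  age 5: 0.24 × 119 = 28.560
  age 6: 0.12 × 149 = 17.880
Maximum at age 4 (31.820).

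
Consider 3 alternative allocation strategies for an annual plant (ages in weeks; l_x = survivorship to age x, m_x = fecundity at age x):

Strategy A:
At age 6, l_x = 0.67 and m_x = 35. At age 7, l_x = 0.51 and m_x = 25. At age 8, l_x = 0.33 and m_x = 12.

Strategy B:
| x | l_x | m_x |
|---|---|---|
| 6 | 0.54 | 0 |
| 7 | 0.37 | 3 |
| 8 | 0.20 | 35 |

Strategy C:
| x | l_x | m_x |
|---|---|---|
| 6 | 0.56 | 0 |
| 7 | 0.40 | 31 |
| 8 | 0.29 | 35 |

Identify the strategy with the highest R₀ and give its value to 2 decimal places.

40.16

Strategy A: R₀ = 0.67×35 + 0.51×25 + 0.33×12 = 40.1600
Strategy B: R₀ = 0.54×0 + 0.37×3 + 0.20×35 = 8.1100
Strategy C: R₀ = 0.56×0 + 0.40×31 + 0.29×35 = 22.5500
Highest R₀: strategy A with 40.1600.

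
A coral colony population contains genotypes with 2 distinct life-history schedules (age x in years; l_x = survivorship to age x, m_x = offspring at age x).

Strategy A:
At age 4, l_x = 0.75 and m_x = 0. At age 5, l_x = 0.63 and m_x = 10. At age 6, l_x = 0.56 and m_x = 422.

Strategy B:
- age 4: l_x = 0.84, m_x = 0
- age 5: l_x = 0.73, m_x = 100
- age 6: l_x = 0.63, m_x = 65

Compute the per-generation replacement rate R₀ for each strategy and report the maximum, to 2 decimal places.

242.62

Strategy A: R₀ = 0.75×0 + 0.63×10 + 0.56×422 = 242.6200
Strategy B: R₀ = 0.84×0 + 0.73×100 + 0.63×65 = 113.9500
Highest R₀: strategy A with 242.6200.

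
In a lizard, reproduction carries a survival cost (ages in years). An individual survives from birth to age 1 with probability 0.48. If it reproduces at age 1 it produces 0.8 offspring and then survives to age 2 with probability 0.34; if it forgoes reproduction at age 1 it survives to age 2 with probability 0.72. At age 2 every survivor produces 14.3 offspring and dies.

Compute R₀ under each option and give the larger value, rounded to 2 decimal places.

breed at age 1: R₀ = 0.48 × (0.8 + 0.34 × 14.3) = 0.48 × 5.6620 = 2.7178
delay to age 2: R₀ = 0.48 × (0.72 × 14.3) = 0.48 × 10.2960 = 4.9421
Higher: delay to age 2 (4.9421).

4.94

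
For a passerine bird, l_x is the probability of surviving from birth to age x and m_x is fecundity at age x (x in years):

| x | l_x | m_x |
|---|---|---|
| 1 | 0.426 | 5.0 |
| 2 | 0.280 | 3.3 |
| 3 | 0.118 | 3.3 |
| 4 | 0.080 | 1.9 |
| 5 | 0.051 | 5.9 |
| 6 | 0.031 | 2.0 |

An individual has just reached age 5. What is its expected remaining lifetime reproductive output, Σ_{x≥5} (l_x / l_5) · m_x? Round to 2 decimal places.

7.12

l_5 = 0.051. Conditional survival from age 5 to x is l_x / l_5.
  x=5: (0.051/0.051) × 5.9 = 5.9000
  x=6: (0.031/0.051) × 2.0 = 1.2157
Sum = 5.9000 + 1.2157 = 7.1157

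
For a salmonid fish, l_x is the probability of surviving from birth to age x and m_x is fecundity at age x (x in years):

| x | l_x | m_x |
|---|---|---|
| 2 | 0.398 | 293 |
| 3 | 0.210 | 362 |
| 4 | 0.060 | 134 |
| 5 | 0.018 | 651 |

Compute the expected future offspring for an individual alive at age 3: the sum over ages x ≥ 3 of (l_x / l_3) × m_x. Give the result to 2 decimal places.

l_3 = 0.210. Conditional survival from age 3 to x is l_x / l_3.
  x=3: (0.210/0.210) × 362 = 362.0000
  x=4: (0.060/0.210) × 134 = 38.2857
  x=5: (0.018/0.210) × 651 = 55.8000
Sum = 362.0000 + 38.2857 + 55.8000 = 456.0857

456.09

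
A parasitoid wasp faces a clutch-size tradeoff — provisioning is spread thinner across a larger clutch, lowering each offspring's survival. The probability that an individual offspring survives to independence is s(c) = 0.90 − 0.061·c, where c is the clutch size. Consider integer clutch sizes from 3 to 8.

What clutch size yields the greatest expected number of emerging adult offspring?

Expected emerging adult offspring = c × s(c):
  c=3: 3 × 0.717 = 2.151
  c=4: 4 × 0.656 = 2.624
  c=5: 5 × 0.595 = 2.975
  c=6: 6 × 0.534 = 3.204
  c=7: 7 × 0.473 = 3.311
  c=8: 8 × 0.412 = 3.296
Maximum at c = 7 (3.311 emerging adult offspring).

7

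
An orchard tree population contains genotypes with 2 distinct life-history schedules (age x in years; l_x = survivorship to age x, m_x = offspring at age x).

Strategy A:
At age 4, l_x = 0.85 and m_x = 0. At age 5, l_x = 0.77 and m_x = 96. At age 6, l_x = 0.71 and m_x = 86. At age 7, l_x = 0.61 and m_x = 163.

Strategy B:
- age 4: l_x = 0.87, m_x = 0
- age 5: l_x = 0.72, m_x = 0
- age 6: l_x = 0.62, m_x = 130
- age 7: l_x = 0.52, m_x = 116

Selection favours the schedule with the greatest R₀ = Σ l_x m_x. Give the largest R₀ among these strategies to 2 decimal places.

Strategy A: R₀ = 0.85×0 + 0.77×96 + 0.71×86 + 0.61×163 = 234.4100
Strategy B: R₀ = 0.87×0 + 0.72×0 + 0.62×130 + 0.52×116 = 140.9200
Highest R₀: strategy A with 234.4100.

234.41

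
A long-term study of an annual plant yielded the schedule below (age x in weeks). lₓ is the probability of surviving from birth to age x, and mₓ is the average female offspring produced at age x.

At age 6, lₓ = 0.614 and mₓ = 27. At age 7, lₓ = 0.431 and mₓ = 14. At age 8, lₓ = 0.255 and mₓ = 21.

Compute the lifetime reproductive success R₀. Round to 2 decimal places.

27.97

R₀ = Σ lₓ mₓ:
  age 6: 0.614 × 27 = 16.5780
  age 7: 0.431 × 14 = 6.0340
  age 8: 0.255 × 21 = 5.3550
R₀ = 16.5780 + 6.0340 + 5.3550 = 27.9670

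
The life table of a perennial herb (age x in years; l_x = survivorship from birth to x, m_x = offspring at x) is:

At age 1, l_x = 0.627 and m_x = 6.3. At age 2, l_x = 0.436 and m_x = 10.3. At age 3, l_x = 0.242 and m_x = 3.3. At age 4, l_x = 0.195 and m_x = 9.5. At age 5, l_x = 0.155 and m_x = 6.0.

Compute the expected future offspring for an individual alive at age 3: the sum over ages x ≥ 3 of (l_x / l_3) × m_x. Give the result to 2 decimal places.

14.80

l_3 = 0.242. Conditional survival from age 3 to x is l_x / l_3.
  x=3: (0.242/0.242) × 3.3 = 3.3000
  x=4: (0.195/0.242) × 9.5 = 7.6550
  x=5: (0.155/0.242) × 6.0 = 3.8430
Sum = 3.3000 + 7.6550 + 3.8430 = 14.7979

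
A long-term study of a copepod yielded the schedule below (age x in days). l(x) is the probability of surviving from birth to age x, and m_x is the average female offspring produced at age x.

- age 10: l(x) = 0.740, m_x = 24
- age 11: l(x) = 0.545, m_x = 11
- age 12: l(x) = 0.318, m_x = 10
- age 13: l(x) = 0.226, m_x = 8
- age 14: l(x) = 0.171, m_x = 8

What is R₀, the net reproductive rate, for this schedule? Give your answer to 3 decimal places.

R₀ = Σ l(x) m_x:
  age 10: 0.740 × 24 = 17.7600
  age 11: 0.545 × 11 = 5.9950
  age 12: 0.318 × 10 = 3.1800
  age 13: 0.226 × 8 = 1.8080
  age 14: 0.171 × 8 = 1.3680
R₀ = 17.7600 + 5.9950 + 3.1800 + 1.8080 + 1.3680 = 30.1110

30.111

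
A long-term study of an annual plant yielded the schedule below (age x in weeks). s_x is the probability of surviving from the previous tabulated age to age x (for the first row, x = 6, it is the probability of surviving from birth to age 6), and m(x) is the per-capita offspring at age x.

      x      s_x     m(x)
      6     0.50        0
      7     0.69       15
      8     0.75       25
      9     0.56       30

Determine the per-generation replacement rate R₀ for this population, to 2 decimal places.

Survivorship from birth: l_x = s_6·s_7·…·s_x.
  l_6 = 0.50000
  l_7 = 0.34500
  l_8 = 0.25875
  l_9 = 0.14490
R₀ = Σ l_x m(x):
  age 6: 0.50000 × 0 = 0.0000
  age 7: 0.34500 × 15 = 5.1750
  age 8: 0.25875 × 25 = 6.4687
  age 9: 0.14490 × 30 = 4.3470
R₀ = 0.0000 + 5.1750 + 6.4687 + 4.3470 = 15.9907

15.99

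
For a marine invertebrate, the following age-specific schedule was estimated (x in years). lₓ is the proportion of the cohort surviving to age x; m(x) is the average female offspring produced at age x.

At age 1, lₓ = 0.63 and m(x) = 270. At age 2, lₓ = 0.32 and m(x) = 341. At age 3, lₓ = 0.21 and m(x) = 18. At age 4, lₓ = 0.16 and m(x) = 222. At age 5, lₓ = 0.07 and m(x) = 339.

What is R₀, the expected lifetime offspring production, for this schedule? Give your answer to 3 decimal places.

342.250

R₀ = Σ lₓ m(x):
  age 1: 0.63 × 270 = 170.1000
  age 2: 0.32 × 341 = 109.1200
  age 3: 0.21 × 18 = 3.7800
  age 4: 0.16 × 222 = 35.5200
  age 5: 0.07 × 339 = 23.7300
R₀ = 170.1000 + 109.1200 + 3.7800 + 35.5200 + 23.7300 = 342.2500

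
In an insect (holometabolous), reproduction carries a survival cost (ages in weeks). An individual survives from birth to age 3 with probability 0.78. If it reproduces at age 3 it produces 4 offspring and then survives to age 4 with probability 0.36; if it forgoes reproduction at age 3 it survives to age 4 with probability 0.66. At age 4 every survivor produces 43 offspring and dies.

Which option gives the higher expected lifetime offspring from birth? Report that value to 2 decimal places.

22.14

breed at age 3: R₀ = 0.78 × (4 + 0.36 × 43) = 0.78 × 19.4800 = 15.1944
delay to age 4: R₀ = 0.78 × (0.66 × 43) = 0.78 × 28.3800 = 22.1364
Higher: delay to age 4 (22.1364).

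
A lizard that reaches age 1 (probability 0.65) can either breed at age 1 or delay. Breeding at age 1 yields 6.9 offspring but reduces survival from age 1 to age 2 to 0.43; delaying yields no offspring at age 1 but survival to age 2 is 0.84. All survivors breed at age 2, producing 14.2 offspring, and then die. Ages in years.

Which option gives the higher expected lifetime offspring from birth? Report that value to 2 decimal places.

8.45

breed at age 1: R₀ = 0.65 × (6.9 + 0.43 × 14.2) = 0.65 × 13.0060 = 8.4539
delay to age 2: R₀ = 0.65 × (0.84 × 14.2) = 0.65 × 11.9280 = 7.7532
Higher: breed at age 1 (8.4539).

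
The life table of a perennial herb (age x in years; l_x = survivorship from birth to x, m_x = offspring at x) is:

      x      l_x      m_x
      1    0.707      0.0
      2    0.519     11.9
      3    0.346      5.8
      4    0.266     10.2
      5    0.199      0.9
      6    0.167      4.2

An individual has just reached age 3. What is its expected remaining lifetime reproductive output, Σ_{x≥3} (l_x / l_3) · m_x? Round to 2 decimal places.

l_3 = 0.346. Conditional survival from age 3 to x is l_x / l_3.
  x=3: (0.346/0.346) × 5.8 = 5.8000
  x=4: (0.266/0.346) × 10.2 = 7.8416
  x=5: (0.199/0.346) × 0.9 = 0.5176
  x=6: (0.167/0.346) × 4.2 = 2.0272
Sum = 5.8000 + 7.8416 + 0.5176 + 2.0272 = 16.1864

16.19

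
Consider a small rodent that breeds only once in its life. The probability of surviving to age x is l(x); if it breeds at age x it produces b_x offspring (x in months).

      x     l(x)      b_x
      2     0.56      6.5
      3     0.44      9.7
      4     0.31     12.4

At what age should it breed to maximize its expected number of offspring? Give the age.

3

Expected offspring if breeding at age x = l(x) × b_x:
  age 2: 0.56 × 6.5 = 3.640
  age 3: 0.44 × 9.7 = 4.268
  age 4: 0.31 × 12.4 = 3.844
Maximum at age 3 (4.268).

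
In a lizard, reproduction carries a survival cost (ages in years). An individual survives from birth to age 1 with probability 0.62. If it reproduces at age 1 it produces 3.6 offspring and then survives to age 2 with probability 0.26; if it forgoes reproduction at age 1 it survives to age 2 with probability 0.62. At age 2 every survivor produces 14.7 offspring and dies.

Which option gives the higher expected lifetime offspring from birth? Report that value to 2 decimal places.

5.65

breed at age 1: R₀ = 0.62 × (3.6 + 0.26 × 14.7) = 0.62 × 7.4220 = 4.6016
delay to age 2: R₀ = 0.62 × (0.62 × 14.7) = 0.62 × 9.1140 = 5.6507
Higher: delay to age 2 (5.6507).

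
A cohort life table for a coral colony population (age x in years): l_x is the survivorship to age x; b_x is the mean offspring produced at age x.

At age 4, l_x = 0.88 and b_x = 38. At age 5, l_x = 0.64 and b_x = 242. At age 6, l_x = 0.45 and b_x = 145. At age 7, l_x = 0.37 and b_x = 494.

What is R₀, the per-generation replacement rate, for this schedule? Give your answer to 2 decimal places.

R₀ = Σ l_x b_x:
  age 4: 0.88 × 38 = 33.4400
  age 5: 0.64 × 242 = 154.8800
  age 6: 0.45 × 145 = 65.2500
  age 7: 0.37 × 494 = 182.7800
R₀ = 33.4400 + 154.8800 + 65.2500 + 182.7800 = 436.3500

436.35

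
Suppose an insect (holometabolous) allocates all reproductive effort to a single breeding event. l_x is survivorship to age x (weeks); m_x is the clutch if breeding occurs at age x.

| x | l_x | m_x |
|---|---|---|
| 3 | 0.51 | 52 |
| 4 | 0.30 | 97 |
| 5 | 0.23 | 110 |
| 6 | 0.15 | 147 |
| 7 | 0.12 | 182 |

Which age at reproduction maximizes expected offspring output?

4

Expected offspring if breeding at age x = l_x × m_x:
  age 3: 0.51 × 52 = 26.520
  age 4: 0.30 × 97 = 29.100
  age 5: 0.23 × 110 = 25.300
  age 6: 0.15 × 147 = 22.050
  age 7: 0.12 × 182 = 21.840
Maximum at age 4 (29.100).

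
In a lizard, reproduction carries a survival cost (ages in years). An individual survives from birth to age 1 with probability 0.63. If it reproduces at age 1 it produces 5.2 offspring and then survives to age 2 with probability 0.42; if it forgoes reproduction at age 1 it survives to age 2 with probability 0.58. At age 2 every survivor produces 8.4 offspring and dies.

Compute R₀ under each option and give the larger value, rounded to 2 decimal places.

5.50

breed at age 1: R₀ = 0.63 × (5.2 + 0.42 × 8.4) = 0.63 × 8.7280 = 5.4986
delay to age 2: R₀ = 0.63 × (0.58 × 8.4) = 0.63 × 4.8720 = 3.0694
Higher: breed at age 1 (5.4986).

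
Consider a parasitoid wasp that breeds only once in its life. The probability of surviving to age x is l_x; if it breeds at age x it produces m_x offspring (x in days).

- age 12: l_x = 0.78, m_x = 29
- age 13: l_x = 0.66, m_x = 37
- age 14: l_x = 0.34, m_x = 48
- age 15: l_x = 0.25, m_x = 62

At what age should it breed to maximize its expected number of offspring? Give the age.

13

Expected offspring if breeding at age x = l_x × m_x:
  age 12: 0.78 × 29 = 22.620
  age 13: 0.66 × 37 = 24.420
  age 14: 0.34 × 48 = 16.320
  age 15: 0.25 × 62 = 15.500
Maximum at age 13 (24.420).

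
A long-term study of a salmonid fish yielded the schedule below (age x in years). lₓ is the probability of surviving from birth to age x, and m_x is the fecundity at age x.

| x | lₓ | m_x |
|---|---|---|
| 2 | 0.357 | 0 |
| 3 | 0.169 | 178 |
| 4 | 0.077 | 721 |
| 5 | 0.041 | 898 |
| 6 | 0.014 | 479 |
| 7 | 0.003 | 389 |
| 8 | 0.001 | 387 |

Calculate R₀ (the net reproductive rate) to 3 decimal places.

130.677

R₀ = Σ lₓ m_x:
  age 2: 0.357 × 0 = 0.0000
  age 3: 0.169 × 178 = 30.0820
  age 4: 0.077 × 721 = 55.5170
  age 5: 0.041 × 898 = 36.8180
  age 6: 0.014 × 479 = 6.7060
  age 7: 0.003 × 389 = 1.1670
  age 8: 0.001 × 387 = 0.3870
R₀ = 0.0000 + 30.0820 + 55.5170 + 36.8180 + 6.7060 + 1.1670 + 0.3870 = 130.6770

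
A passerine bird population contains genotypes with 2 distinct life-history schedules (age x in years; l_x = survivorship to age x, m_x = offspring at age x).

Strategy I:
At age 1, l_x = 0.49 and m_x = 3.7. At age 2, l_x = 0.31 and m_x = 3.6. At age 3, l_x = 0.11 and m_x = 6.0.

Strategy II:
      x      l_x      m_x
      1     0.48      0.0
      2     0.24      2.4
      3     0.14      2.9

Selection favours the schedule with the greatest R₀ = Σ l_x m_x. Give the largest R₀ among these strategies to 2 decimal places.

3.59

Strategy I: R₀ = 0.49×3.7 + 0.31×3.6 + 0.11×6.0 = 3.5890
Strategy II: R₀ = 0.48×0.0 + 0.24×2.4 + 0.14×2.9 = 0.9820
Highest R₀: strategy I with 3.5890.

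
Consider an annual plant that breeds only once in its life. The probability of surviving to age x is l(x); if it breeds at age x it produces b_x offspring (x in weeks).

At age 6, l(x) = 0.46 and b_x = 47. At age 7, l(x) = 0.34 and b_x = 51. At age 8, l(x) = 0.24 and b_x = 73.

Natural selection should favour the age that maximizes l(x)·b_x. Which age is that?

Expected offspring if breeding at age x = l(x) × b_x:
  age 6: 0.46 × 47 = 21.620
  age 7: 0.34 × 51 = 17.340
  age 8: 0.24 × 73 = 17.520
Maximum at age 6 (21.620).

6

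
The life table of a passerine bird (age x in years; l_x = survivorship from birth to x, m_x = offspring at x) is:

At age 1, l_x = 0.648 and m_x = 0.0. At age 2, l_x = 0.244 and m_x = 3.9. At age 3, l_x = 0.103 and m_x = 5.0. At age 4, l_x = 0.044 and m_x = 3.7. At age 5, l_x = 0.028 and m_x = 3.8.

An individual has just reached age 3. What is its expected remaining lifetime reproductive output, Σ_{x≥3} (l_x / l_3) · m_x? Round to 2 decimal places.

7.61

l_3 = 0.103. Conditional survival from age 3 to x is l_x / l_3.
  x=3: (0.103/0.103) × 5.0 = 5.0000
  x=4: (0.044/0.103) × 3.7 = 1.5806
  x=5: (0.028/0.103) × 3.8 = 1.0330
Sum = 5.0000 + 1.5806 + 1.0330 = 7.6136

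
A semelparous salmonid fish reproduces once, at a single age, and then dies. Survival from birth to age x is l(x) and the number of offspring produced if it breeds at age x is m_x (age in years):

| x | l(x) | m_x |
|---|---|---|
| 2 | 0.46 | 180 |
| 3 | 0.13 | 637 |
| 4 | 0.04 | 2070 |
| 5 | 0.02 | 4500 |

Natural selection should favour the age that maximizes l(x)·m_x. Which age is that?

Expected offspring if breeding at age x = l(x) × m_x:
  age 2: 0.46 × 180 = 82.800
  age 3: 0.13 × 637 = 82.810
  age 4: 0.04 × 2070 = 82.800
  age 5: 0.02 × 4500 = 90.000
Maximum at age 5 (90.000).

5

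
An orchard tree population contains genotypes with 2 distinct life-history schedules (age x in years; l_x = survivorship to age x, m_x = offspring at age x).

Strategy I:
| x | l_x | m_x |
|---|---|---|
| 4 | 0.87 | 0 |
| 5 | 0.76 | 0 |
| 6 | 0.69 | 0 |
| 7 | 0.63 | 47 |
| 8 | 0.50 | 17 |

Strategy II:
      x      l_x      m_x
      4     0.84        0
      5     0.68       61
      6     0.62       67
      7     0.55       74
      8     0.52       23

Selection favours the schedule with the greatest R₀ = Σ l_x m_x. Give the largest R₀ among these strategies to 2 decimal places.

135.68

Strategy I: R₀ = 0.87×0 + 0.76×0 + 0.69×0 + 0.63×47 + 0.50×17 = 38.1100
Strategy II: R₀ = 0.84×0 + 0.68×61 + 0.62×67 + 0.55×74 + 0.52×23 = 135.6800
Highest R₀: strategy II with 135.6800.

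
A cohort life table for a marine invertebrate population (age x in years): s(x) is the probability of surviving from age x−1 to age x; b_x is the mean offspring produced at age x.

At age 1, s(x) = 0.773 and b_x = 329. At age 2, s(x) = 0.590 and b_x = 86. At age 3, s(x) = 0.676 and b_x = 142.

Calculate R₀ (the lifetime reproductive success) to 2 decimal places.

Survivorship from birth: l_x = s_1·s_2·…·s_x.
  l_1 = 0.77300
  l_2 = 0.45607
  l_3 = 0.30830
R₀ = Σ l_x b_x:
  age 1: 0.77300 × 329 = 254.3170
  age 2: 0.45607 × 86 = 39.2220
  age 3: 0.30830 × 142 = 43.7786
R₀ = 254.3170 + 39.2220 + 43.7786 = 337.3176

337.32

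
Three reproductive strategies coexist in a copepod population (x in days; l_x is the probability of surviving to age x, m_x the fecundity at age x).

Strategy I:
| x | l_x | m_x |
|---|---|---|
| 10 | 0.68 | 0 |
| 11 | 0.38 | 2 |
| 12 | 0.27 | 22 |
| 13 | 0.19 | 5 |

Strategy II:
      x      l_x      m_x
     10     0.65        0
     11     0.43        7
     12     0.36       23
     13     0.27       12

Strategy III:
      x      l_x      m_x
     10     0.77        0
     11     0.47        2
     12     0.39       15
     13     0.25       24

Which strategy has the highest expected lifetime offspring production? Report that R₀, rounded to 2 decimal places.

Strategy I: R₀ = 0.68×0 + 0.38×2 + 0.27×22 + 0.19×5 = 7.6500
Strategy II: R₀ = 0.65×0 + 0.43×7 + 0.36×23 + 0.27×12 = 14.5300
Strategy III: R₀ = 0.77×0 + 0.47×2 + 0.39×15 + 0.25×24 = 12.7900
Highest R₀: strategy II with 14.5300.

14.53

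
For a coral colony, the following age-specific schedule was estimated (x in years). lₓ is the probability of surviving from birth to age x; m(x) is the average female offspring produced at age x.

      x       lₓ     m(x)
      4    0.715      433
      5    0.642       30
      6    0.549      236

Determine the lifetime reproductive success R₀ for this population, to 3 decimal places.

R₀ = Σ lₓ m(x):
  age 4: 0.715 × 433 = 309.5950
  age 5: 0.642 × 30 = 19.2600
  age 6: 0.549 × 236 = 129.5640
R₀ = 309.5950 + 19.2600 + 129.5640 = 458.4190

458.419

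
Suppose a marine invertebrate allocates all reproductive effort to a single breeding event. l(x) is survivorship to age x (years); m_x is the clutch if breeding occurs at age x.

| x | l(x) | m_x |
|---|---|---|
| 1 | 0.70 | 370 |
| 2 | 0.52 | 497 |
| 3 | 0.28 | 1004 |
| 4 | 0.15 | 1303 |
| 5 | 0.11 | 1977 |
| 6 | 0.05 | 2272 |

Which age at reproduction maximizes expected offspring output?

3

Expected offspring if breeding at age x = l(x) × m_x:
  age 1: 0.70 × 370 = 259.000
  age 2: 0.52 × 497 = 258.440
  age 3: 0.28 × 1004 = 281.120
  age 4: 0.15 × 1303 = 195.450
  age 5: 0.11 × 1977 = 217.470
  age 6: 0.05 × 2272 = 113.600
Maximum at age 3 (281.120).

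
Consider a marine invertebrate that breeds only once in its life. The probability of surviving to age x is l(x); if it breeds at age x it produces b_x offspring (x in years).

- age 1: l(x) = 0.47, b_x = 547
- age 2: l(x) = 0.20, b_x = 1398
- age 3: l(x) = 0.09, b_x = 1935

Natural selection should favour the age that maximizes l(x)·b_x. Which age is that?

2

Expected offspring if breeding at age x = l(x) × b_x:
  age 1: 0.47 × 547 = 257.090
  age 2: 0.20 × 1398 = 279.600
  age 3: 0.09 × 1935 = 174.150
Maximum at age 2 (279.600).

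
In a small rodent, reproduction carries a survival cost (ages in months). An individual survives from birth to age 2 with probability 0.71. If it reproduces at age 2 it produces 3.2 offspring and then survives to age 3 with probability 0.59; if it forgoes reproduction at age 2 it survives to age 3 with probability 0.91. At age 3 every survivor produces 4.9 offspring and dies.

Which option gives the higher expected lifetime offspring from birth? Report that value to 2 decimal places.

breed at age 2: R₀ = 0.71 × (3.2 + 0.59 × 4.9) = 0.71 × 6.0910 = 4.3246
delay to age 3: R₀ = 0.71 × (0.91 × 4.9) = 0.71 × 4.4590 = 3.1659
Higher: breed at age 2 (4.3246).

4.32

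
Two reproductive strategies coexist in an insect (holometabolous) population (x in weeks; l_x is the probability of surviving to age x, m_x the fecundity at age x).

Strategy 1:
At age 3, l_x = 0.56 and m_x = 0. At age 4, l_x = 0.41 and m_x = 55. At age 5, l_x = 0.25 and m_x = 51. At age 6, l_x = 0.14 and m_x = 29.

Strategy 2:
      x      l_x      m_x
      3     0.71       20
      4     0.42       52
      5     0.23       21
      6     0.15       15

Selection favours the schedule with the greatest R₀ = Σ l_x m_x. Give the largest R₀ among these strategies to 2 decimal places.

Strategy 1: R₀ = 0.56×0 + 0.41×55 + 0.25×51 + 0.14×29 = 39.3600
Strategy 2: R₀ = 0.71×20 + 0.42×52 + 0.23×21 + 0.15×15 = 43.1200
Highest R₀: strategy 2 with 43.1200.

43.12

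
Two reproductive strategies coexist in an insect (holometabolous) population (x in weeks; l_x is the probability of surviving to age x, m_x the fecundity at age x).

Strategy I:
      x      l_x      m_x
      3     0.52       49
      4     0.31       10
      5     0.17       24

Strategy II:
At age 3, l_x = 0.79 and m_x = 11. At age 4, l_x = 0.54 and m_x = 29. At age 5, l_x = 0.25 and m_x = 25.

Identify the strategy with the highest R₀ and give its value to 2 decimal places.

Strategy I: R₀ = 0.52×49 + 0.31×10 + 0.17×24 = 32.6600
Strategy II: R₀ = 0.79×11 + 0.54×29 + 0.25×25 = 30.6000
Highest R₀: strategy I with 32.6600.

32.66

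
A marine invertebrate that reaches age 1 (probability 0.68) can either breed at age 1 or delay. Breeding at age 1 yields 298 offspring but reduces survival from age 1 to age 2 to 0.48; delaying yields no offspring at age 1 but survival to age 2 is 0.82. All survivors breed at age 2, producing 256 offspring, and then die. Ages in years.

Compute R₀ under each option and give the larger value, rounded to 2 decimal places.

286.20

breed at age 1: R₀ = 0.68 × (298 + 0.48 × 256) = 0.68 × 420.8800 = 286.1984
delay to age 2: R₀ = 0.68 × (0.82 × 256) = 0.68 × 209.9200 = 142.7456
Higher: breed at age 1 (286.1984).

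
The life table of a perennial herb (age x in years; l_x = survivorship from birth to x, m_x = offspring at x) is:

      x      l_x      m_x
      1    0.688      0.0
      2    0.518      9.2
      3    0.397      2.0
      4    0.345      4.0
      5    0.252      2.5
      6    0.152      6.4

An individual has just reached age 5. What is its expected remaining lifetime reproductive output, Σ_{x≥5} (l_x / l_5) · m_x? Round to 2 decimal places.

6.36

l_5 = 0.252. Conditional survival from age 5 to x is l_x / l_5.
  x=5: (0.252/0.252) × 2.5 = 2.5000
  x=6: (0.152/0.252) × 6.4 = 3.8603
Sum = 2.5000 + 3.8603 = 6.3603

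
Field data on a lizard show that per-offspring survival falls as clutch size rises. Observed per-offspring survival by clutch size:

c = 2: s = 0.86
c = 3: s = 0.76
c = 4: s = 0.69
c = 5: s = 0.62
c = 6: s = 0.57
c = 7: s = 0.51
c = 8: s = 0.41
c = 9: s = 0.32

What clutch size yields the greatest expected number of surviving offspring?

7

Expected surviving offspring = c × s(c):
  c=2: 2 × 0.86 = 1.720
  c=3: 3 × 0.76 = 2.280
  c=4: 4 × 0.69 = 2.760
  c=5: 5 × 0.62 = 3.100
  c=6: 6 × 0.57 = 3.420
  c=7: 7 × 0.51 = 3.570
  c=8: 8 × 0.41 = 3.280
  c=9: 9 × 0.32 = 2.880
Maximum at c = 7 (3.570 surviving offspring).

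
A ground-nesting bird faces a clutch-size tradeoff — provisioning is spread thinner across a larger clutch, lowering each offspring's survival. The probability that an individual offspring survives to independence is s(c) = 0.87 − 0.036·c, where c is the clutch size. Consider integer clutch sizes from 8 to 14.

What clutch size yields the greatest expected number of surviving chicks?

12

Expected surviving chicks = c × s(c):
  c=8: 8 × 0.582 = 4.656
  c=9: 9 × 0.546 = 4.914
  c=10: 10 × 0.510 = 5.100
  c=11: 11 × 0.474 = 5.214
  c=12: 12 × 0.438 = 5.256
  c=13: 13 × 0.402 = 5.226
  c=14: 14 × 0.366 = 5.124
Maximum at c = 12 (5.256 surviving chicks).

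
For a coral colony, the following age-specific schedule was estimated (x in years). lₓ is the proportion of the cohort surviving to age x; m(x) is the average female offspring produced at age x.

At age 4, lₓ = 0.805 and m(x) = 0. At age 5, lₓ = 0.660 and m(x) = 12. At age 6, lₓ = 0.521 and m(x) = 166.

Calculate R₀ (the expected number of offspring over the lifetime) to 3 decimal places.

R₀ = Σ lₓ m(x):
  age 4: 0.805 × 0 = 0.0000
  age 5: 0.660 × 12 = 7.9200
  age 6: 0.521 × 166 = 86.4860
R₀ = 0.0000 + 7.9200 + 86.4860 = 94.4060

94.406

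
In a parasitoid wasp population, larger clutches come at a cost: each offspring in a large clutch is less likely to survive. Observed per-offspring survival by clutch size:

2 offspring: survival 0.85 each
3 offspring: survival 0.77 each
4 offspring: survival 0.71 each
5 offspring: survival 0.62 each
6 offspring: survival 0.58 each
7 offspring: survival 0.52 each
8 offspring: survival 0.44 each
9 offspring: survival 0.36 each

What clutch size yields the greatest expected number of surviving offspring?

Expected surviving offspring = c × s(c):
  c=2: 2 × 0.85 = 1.700
  c=3: 3 × 0.77 = 2.310
  c=4: 4 × 0.71 = 2.840
  c=5: 5 × 0.62 = 3.100
  c=6: 6 × 0.58 = 3.480
  c=7: 7 × 0.52 = 3.640
  c=8: 8 × 0.44 = 3.520
  c=9: 9 × 0.36 = 3.240
Maximum at c = 7 (3.640 surviving offspring).

7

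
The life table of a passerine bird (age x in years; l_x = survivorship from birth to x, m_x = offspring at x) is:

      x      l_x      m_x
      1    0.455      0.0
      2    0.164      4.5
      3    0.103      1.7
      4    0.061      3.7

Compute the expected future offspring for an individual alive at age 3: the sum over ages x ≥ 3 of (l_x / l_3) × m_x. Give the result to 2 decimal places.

l_3 = 0.103. Conditional survival from age 3 to x is l_x / l_3.
  x=3: (0.103/0.103) × 1.7 = 1.7000
  x=4: (0.061/0.103) × 3.7 = 2.1913
Sum = 1.7000 + 2.1913 = 3.8913

3.89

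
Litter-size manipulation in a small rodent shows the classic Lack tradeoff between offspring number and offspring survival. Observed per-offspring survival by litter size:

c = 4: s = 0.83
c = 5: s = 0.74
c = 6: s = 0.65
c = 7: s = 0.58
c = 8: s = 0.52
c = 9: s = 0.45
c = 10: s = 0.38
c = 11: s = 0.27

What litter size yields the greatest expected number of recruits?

Expected recruits = c × s(c):
  c=4: 4 × 0.83 = 3.320
  c=5: 5 × 0.74 = 3.700
  c=6: 6 × 0.65 = 3.900
  c=7: 7 × 0.58 = 4.060
  c=8: 8 × 0.52 = 4.160
  c=9: 9 × 0.45 = 4.050
  c=10: 10 × 0.38 = 3.800
  c=11: 11 × 0.27 = 2.970
Maximum at c = 8 (4.160 recruits).

8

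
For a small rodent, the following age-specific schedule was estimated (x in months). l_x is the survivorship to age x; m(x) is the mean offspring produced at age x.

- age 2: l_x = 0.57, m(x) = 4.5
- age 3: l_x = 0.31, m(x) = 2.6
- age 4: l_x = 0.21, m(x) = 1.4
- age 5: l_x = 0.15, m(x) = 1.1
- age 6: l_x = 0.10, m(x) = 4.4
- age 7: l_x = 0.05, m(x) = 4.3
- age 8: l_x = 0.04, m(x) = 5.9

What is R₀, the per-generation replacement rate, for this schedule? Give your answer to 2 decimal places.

R₀ = Σ l_x m(x):
  age 2: 0.57 × 4.5 = 2.5650
  age 3: 0.31 × 2.6 = 0.8060
  age 4: 0.21 × 1.4 = 0.2940
  age 5: 0.15 × 1.1 = 0.1650
  age 6: 0.10 × 4.4 = 0.4400
  age 7: 0.05 × 4.3 = 0.2150
  age 8: 0.04 × 5.9 = 0.2360
R₀ = 2.5650 + 0.8060 + 0.2940 + 0.1650 + 0.4400 + 0.2150 + 0.2360 = 4.7210

4.72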